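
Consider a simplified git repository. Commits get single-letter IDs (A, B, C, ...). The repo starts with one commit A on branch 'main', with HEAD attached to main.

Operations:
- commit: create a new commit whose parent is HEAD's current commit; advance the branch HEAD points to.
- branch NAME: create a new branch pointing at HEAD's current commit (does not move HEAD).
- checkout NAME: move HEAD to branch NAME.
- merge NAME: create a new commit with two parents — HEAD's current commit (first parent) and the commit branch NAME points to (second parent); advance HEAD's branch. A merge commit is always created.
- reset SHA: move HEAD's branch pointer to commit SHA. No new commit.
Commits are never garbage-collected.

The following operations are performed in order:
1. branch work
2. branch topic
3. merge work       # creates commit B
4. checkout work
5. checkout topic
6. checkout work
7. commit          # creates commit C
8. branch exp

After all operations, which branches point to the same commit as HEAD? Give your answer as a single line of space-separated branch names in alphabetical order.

Answer: exp work

Derivation:
After op 1 (branch): HEAD=main@A [main=A work=A]
After op 2 (branch): HEAD=main@A [main=A topic=A work=A]
After op 3 (merge): HEAD=main@B [main=B topic=A work=A]
After op 4 (checkout): HEAD=work@A [main=B topic=A work=A]
After op 5 (checkout): HEAD=topic@A [main=B topic=A work=A]
After op 6 (checkout): HEAD=work@A [main=B topic=A work=A]
After op 7 (commit): HEAD=work@C [main=B topic=A work=C]
After op 8 (branch): HEAD=work@C [exp=C main=B topic=A work=C]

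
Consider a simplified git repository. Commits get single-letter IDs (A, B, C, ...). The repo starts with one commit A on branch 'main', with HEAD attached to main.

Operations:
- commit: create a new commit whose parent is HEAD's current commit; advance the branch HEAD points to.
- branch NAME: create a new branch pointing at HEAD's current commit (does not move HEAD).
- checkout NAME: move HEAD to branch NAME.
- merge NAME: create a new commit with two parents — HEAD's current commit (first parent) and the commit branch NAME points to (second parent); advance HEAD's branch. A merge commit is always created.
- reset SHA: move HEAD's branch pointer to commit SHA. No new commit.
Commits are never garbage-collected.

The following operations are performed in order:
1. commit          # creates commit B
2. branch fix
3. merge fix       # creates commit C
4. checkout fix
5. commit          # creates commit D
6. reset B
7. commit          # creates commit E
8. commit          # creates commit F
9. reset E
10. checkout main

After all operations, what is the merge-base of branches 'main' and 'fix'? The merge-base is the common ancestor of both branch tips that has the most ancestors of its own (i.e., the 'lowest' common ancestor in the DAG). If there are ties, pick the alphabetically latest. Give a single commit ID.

Answer: B

Derivation:
After op 1 (commit): HEAD=main@B [main=B]
After op 2 (branch): HEAD=main@B [fix=B main=B]
After op 3 (merge): HEAD=main@C [fix=B main=C]
After op 4 (checkout): HEAD=fix@B [fix=B main=C]
After op 5 (commit): HEAD=fix@D [fix=D main=C]
After op 6 (reset): HEAD=fix@B [fix=B main=C]
After op 7 (commit): HEAD=fix@E [fix=E main=C]
After op 8 (commit): HEAD=fix@F [fix=F main=C]
After op 9 (reset): HEAD=fix@E [fix=E main=C]
After op 10 (checkout): HEAD=main@C [fix=E main=C]
ancestors(main=C): ['A', 'B', 'C']
ancestors(fix=E): ['A', 'B', 'E']
common: ['A', 'B']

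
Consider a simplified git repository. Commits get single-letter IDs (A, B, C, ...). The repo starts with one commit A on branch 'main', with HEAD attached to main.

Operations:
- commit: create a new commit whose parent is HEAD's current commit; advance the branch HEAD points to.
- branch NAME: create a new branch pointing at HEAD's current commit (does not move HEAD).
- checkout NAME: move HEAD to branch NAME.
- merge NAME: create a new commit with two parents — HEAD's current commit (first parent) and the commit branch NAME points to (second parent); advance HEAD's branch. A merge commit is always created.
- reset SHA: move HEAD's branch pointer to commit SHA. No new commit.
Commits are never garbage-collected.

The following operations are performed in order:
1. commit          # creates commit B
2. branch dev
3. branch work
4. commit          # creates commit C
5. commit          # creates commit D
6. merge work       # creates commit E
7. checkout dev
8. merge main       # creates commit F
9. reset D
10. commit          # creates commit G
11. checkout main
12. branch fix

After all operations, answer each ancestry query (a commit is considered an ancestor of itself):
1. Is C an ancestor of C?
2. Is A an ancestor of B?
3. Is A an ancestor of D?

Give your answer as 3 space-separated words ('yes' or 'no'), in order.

After op 1 (commit): HEAD=main@B [main=B]
After op 2 (branch): HEAD=main@B [dev=B main=B]
After op 3 (branch): HEAD=main@B [dev=B main=B work=B]
After op 4 (commit): HEAD=main@C [dev=B main=C work=B]
After op 5 (commit): HEAD=main@D [dev=B main=D work=B]
After op 6 (merge): HEAD=main@E [dev=B main=E work=B]
After op 7 (checkout): HEAD=dev@B [dev=B main=E work=B]
After op 8 (merge): HEAD=dev@F [dev=F main=E work=B]
After op 9 (reset): HEAD=dev@D [dev=D main=E work=B]
After op 10 (commit): HEAD=dev@G [dev=G main=E work=B]
After op 11 (checkout): HEAD=main@E [dev=G main=E work=B]
After op 12 (branch): HEAD=main@E [dev=G fix=E main=E work=B]
ancestors(C) = {A,B,C}; C in? yes
ancestors(B) = {A,B}; A in? yes
ancestors(D) = {A,B,C,D}; A in? yes

Answer: yes yes yes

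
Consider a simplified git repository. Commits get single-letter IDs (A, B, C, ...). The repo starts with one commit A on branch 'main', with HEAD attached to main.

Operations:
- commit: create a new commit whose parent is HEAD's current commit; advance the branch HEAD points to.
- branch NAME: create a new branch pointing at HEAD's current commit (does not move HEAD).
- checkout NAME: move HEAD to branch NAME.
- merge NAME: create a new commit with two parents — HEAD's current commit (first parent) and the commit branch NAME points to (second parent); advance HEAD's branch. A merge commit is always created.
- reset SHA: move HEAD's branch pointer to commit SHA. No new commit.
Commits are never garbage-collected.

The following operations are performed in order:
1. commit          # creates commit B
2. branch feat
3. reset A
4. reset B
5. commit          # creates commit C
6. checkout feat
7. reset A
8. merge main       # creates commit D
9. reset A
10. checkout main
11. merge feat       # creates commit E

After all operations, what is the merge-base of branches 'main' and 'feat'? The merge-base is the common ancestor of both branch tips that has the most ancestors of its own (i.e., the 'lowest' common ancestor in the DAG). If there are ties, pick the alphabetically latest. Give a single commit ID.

Answer: A

Derivation:
After op 1 (commit): HEAD=main@B [main=B]
After op 2 (branch): HEAD=main@B [feat=B main=B]
After op 3 (reset): HEAD=main@A [feat=B main=A]
After op 4 (reset): HEAD=main@B [feat=B main=B]
After op 5 (commit): HEAD=main@C [feat=B main=C]
After op 6 (checkout): HEAD=feat@B [feat=B main=C]
After op 7 (reset): HEAD=feat@A [feat=A main=C]
After op 8 (merge): HEAD=feat@D [feat=D main=C]
After op 9 (reset): HEAD=feat@A [feat=A main=C]
After op 10 (checkout): HEAD=main@C [feat=A main=C]
After op 11 (merge): HEAD=main@E [feat=A main=E]
ancestors(main=E): ['A', 'B', 'C', 'E']
ancestors(feat=A): ['A']
common: ['A']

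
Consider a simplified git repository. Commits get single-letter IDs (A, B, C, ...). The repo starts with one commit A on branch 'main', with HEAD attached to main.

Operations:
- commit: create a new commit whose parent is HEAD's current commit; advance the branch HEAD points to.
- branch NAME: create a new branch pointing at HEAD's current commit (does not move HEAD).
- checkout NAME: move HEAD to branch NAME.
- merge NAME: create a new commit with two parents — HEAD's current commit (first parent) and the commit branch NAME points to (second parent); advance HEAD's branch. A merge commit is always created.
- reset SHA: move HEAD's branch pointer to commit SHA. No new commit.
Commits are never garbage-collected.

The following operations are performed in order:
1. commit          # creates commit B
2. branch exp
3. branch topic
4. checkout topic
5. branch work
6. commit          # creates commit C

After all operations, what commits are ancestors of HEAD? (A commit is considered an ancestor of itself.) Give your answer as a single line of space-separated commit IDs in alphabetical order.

After op 1 (commit): HEAD=main@B [main=B]
After op 2 (branch): HEAD=main@B [exp=B main=B]
After op 3 (branch): HEAD=main@B [exp=B main=B topic=B]
After op 4 (checkout): HEAD=topic@B [exp=B main=B topic=B]
After op 5 (branch): HEAD=topic@B [exp=B main=B topic=B work=B]
After op 6 (commit): HEAD=topic@C [exp=B main=B topic=C work=B]

Answer: A B C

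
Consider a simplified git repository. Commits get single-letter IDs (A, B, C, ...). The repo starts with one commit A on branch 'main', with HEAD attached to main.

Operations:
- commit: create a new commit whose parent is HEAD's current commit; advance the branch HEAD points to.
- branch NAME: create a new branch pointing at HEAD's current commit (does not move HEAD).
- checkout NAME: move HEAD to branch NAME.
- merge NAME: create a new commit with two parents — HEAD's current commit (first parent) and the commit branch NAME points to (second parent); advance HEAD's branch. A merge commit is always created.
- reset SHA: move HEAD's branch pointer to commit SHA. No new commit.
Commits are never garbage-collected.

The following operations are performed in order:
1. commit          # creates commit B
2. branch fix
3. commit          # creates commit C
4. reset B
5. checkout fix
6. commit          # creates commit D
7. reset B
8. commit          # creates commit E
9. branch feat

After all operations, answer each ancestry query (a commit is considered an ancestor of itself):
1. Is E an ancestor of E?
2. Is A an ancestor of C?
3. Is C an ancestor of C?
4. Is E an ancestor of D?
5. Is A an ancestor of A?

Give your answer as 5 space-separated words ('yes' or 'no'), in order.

After op 1 (commit): HEAD=main@B [main=B]
After op 2 (branch): HEAD=main@B [fix=B main=B]
After op 3 (commit): HEAD=main@C [fix=B main=C]
After op 4 (reset): HEAD=main@B [fix=B main=B]
After op 5 (checkout): HEAD=fix@B [fix=B main=B]
After op 6 (commit): HEAD=fix@D [fix=D main=B]
After op 7 (reset): HEAD=fix@B [fix=B main=B]
After op 8 (commit): HEAD=fix@E [fix=E main=B]
After op 9 (branch): HEAD=fix@E [feat=E fix=E main=B]
ancestors(E) = {A,B,E}; E in? yes
ancestors(C) = {A,B,C}; A in? yes
ancestors(C) = {A,B,C}; C in? yes
ancestors(D) = {A,B,D}; E in? no
ancestors(A) = {A}; A in? yes

Answer: yes yes yes no yes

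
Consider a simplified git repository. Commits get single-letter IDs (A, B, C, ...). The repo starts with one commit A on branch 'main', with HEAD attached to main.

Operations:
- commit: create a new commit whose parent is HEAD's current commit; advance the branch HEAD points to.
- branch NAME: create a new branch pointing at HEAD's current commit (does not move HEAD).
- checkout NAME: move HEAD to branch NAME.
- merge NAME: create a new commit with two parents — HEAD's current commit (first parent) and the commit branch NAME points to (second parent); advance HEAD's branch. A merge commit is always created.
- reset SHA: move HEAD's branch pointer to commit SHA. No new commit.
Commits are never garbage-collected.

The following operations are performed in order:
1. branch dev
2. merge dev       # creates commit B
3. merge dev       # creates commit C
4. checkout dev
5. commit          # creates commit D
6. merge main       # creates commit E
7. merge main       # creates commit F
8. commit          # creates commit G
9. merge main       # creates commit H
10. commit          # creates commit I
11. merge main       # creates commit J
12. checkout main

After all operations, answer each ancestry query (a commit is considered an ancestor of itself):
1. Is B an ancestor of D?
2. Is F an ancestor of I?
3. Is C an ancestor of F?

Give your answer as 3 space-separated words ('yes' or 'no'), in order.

After op 1 (branch): HEAD=main@A [dev=A main=A]
After op 2 (merge): HEAD=main@B [dev=A main=B]
After op 3 (merge): HEAD=main@C [dev=A main=C]
After op 4 (checkout): HEAD=dev@A [dev=A main=C]
After op 5 (commit): HEAD=dev@D [dev=D main=C]
After op 6 (merge): HEAD=dev@E [dev=E main=C]
After op 7 (merge): HEAD=dev@F [dev=F main=C]
After op 8 (commit): HEAD=dev@G [dev=G main=C]
After op 9 (merge): HEAD=dev@H [dev=H main=C]
After op 10 (commit): HEAD=dev@I [dev=I main=C]
After op 11 (merge): HEAD=dev@J [dev=J main=C]
After op 12 (checkout): HEAD=main@C [dev=J main=C]
ancestors(D) = {A,D}; B in? no
ancestors(I) = {A,B,C,D,E,F,G,H,I}; F in? yes
ancestors(F) = {A,B,C,D,E,F}; C in? yes

Answer: no yes yes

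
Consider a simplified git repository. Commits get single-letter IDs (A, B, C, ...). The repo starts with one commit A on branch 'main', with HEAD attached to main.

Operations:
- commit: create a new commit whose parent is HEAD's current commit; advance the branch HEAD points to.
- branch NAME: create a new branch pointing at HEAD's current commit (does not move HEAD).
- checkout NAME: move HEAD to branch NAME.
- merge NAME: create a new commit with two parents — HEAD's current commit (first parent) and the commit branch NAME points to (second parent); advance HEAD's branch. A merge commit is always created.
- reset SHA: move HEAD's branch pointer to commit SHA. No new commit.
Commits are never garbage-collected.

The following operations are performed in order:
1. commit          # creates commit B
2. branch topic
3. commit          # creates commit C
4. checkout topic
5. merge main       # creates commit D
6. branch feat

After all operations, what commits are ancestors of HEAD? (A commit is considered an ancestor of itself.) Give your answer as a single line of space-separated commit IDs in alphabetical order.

After op 1 (commit): HEAD=main@B [main=B]
After op 2 (branch): HEAD=main@B [main=B topic=B]
After op 3 (commit): HEAD=main@C [main=C topic=B]
After op 4 (checkout): HEAD=topic@B [main=C topic=B]
After op 5 (merge): HEAD=topic@D [main=C topic=D]
After op 6 (branch): HEAD=topic@D [feat=D main=C topic=D]

Answer: A B C D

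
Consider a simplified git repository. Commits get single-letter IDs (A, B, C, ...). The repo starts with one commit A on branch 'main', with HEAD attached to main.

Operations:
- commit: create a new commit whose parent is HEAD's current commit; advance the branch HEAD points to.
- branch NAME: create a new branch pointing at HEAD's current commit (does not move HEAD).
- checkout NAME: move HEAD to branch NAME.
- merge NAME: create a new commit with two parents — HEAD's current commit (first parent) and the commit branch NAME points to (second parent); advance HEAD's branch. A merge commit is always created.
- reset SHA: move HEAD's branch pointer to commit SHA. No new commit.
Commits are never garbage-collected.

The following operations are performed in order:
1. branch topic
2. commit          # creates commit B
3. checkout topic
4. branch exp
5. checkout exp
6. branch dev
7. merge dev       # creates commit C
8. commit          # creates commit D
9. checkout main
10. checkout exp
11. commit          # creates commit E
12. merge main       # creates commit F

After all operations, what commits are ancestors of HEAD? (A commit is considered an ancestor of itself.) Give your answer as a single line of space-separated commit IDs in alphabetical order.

Answer: A B C D E F

Derivation:
After op 1 (branch): HEAD=main@A [main=A topic=A]
After op 2 (commit): HEAD=main@B [main=B topic=A]
After op 3 (checkout): HEAD=topic@A [main=B topic=A]
After op 4 (branch): HEAD=topic@A [exp=A main=B topic=A]
After op 5 (checkout): HEAD=exp@A [exp=A main=B topic=A]
After op 6 (branch): HEAD=exp@A [dev=A exp=A main=B topic=A]
After op 7 (merge): HEAD=exp@C [dev=A exp=C main=B topic=A]
After op 8 (commit): HEAD=exp@D [dev=A exp=D main=B topic=A]
After op 9 (checkout): HEAD=main@B [dev=A exp=D main=B topic=A]
After op 10 (checkout): HEAD=exp@D [dev=A exp=D main=B topic=A]
After op 11 (commit): HEAD=exp@E [dev=A exp=E main=B topic=A]
After op 12 (merge): HEAD=exp@F [dev=A exp=F main=B topic=A]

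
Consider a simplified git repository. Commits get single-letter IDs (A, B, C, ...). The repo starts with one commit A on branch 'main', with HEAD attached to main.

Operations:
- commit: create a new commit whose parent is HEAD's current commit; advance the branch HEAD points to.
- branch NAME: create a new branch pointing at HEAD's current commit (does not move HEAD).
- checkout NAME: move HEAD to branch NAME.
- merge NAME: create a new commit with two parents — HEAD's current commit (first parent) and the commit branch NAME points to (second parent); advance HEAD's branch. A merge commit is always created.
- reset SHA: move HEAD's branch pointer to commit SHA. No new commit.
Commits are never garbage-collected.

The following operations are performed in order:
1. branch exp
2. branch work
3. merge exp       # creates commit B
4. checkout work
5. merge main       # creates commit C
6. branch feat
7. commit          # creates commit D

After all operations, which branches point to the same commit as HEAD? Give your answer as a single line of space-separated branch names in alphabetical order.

Answer: work

Derivation:
After op 1 (branch): HEAD=main@A [exp=A main=A]
After op 2 (branch): HEAD=main@A [exp=A main=A work=A]
After op 3 (merge): HEAD=main@B [exp=A main=B work=A]
After op 4 (checkout): HEAD=work@A [exp=A main=B work=A]
After op 5 (merge): HEAD=work@C [exp=A main=B work=C]
After op 6 (branch): HEAD=work@C [exp=A feat=C main=B work=C]
After op 7 (commit): HEAD=work@D [exp=A feat=C main=B work=D]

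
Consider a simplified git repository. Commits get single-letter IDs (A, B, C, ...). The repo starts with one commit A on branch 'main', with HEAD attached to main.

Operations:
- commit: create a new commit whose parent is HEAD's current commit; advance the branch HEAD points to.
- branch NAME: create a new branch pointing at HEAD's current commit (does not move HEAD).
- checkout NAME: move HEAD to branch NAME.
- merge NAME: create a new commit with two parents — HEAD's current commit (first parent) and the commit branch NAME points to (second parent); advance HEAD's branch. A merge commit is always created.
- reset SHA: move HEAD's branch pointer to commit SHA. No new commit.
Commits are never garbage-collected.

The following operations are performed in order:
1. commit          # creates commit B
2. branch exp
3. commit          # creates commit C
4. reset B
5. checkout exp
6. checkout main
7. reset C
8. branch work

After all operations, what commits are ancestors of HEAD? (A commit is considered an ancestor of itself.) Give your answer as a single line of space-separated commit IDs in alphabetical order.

Answer: A B C

Derivation:
After op 1 (commit): HEAD=main@B [main=B]
After op 2 (branch): HEAD=main@B [exp=B main=B]
After op 3 (commit): HEAD=main@C [exp=B main=C]
After op 4 (reset): HEAD=main@B [exp=B main=B]
After op 5 (checkout): HEAD=exp@B [exp=B main=B]
After op 6 (checkout): HEAD=main@B [exp=B main=B]
After op 7 (reset): HEAD=main@C [exp=B main=C]
After op 8 (branch): HEAD=main@C [exp=B main=C work=C]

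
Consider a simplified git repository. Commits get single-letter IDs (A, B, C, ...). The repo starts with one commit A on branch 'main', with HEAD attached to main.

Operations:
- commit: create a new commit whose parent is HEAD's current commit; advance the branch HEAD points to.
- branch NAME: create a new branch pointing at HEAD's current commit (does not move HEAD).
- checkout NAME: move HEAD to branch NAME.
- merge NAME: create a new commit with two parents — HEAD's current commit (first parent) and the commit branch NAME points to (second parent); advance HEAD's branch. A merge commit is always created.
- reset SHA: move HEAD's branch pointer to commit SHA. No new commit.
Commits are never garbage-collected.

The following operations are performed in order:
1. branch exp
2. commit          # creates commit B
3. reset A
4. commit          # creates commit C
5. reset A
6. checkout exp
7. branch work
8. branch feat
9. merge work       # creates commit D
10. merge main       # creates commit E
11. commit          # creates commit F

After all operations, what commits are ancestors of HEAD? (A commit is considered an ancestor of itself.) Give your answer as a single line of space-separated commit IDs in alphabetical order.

After op 1 (branch): HEAD=main@A [exp=A main=A]
After op 2 (commit): HEAD=main@B [exp=A main=B]
After op 3 (reset): HEAD=main@A [exp=A main=A]
After op 4 (commit): HEAD=main@C [exp=A main=C]
After op 5 (reset): HEAD=main@A [exp=A main=A]
After op 6 (checkout): HEAD=exp@A [exp=A main=A]
After op 7 (branch): HEAD=exp@A [exp=A main=A work=A]
After op 8 (branch): HEAD=exp@A [exp=A feat=A main=A work=A]
After op 9 (merge): HEAD=exp@D [exp=D feat=A main=A work=A]
After op 10 (merge): HEAD=exp@E [exp=E feat=A main=A work=A]
After op 11 (commit): HEAD=exp@F [exp=F feat=A main=A work=A]

Answer: A D E F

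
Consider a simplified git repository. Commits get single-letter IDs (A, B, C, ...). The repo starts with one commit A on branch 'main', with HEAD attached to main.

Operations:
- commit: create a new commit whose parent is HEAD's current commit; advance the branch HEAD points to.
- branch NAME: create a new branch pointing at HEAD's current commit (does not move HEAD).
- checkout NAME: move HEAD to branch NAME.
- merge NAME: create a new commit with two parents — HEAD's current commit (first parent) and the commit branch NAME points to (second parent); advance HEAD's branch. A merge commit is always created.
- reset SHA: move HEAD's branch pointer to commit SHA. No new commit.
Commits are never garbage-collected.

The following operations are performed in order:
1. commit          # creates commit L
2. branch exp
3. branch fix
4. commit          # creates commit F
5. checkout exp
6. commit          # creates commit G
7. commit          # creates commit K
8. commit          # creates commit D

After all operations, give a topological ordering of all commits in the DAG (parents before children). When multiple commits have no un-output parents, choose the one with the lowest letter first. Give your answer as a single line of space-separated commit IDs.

Answer: A L F G K D

Derivation:
After op 1 (commit): HEAD=main@L [main=L]
After op 2 (branch): HEAD=main@L [exp=L main=L]
After op 3 (branch): HEAD=main@L [exp=L fix=L main=L]
After op 4 (commit): HEAD=main@F [exp=L fix=L main=F]
After op 5 (checkout): HEAD=exp@L [exp=L fix=L main=F]
After op 6 (commit): HEAD=exp@G [exp=G fix=L main=F]
After op 7 (commit): HEAD=exp@K [exp=K fix=L main=F]
After op 8 (commit): HEAD=exp@D [exp=D fix=L main=F]
commit A: parents=[]
commit D: parents=['K']
commit F: parents=['L']
commit G: parents=['L']
commit K: parents=['G']
commit L: parents=['A']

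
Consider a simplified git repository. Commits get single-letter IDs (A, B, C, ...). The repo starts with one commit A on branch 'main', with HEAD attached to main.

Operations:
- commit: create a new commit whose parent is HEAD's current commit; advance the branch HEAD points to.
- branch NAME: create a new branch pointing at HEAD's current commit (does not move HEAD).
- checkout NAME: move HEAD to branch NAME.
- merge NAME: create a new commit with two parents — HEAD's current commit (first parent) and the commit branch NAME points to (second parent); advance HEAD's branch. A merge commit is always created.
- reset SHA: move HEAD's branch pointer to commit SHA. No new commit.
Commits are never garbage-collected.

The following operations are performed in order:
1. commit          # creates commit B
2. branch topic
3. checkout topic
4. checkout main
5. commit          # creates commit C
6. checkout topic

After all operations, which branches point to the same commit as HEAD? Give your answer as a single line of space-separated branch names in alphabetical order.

After op 1 (commit): HEAD=main@B [main=B]
After op 2 (branch): HEAD=main@B [main=B topic=B]
After op 3 (checkout): HEAD=topic@B [main=B topic=B]
After op 4 (checkout): HEAD=main@B [main=B topic=B]
After op 5 (commit): HEAD=main@C [main=C topic=B]
After op 6 (checkout): HEAD=topic@B [main=C topic=B]

Answer: topic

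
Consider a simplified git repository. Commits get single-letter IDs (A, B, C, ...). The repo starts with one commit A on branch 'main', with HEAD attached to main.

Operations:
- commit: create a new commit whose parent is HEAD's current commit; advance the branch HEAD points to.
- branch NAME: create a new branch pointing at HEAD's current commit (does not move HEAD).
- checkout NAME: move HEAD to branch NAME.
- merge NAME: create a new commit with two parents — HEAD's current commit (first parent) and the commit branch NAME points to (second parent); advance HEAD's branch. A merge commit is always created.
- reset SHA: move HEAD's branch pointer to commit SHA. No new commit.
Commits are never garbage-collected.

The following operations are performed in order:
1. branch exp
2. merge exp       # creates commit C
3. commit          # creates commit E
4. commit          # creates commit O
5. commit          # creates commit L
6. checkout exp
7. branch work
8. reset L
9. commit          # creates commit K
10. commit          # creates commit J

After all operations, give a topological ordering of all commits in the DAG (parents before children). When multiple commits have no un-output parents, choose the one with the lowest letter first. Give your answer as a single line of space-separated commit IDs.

Answer: A C E O L K J

Derivation:
After op 1 (branch): HEAD=main@A [exp=A main=A]
After op 2 (merge): HEAD=main@C [exp=A main=C]
After op 3 (commit): HEAD=main@E [exp=A main=E]
After op 4 (commit): HEAD=main@O [exp=A main=O]
After op 5 (commit): HEAD=main@L [exp=A main=L]
After op 6 (checkout): HEAD=exp@A [exp=A main=L]
After op 7 (branch): HEAD=exp@A [exp=A main=L work=A]
After op 8 (reset): HEAD=exp@L [exp=L main=L work=A]
After op 9 (commit): HEAD=exp@K [exp=K main=L work=A]
After op 10 (commit): HEAD=exp@J [exp=J main=L work=A]
commit A: parents=[]
commit C: parents=['A', 'A']
commit E: parents=['C']
commit J: parents=['K']
commit K: parents=['L']
commit L: parents=['O']
commit O: parents=['E']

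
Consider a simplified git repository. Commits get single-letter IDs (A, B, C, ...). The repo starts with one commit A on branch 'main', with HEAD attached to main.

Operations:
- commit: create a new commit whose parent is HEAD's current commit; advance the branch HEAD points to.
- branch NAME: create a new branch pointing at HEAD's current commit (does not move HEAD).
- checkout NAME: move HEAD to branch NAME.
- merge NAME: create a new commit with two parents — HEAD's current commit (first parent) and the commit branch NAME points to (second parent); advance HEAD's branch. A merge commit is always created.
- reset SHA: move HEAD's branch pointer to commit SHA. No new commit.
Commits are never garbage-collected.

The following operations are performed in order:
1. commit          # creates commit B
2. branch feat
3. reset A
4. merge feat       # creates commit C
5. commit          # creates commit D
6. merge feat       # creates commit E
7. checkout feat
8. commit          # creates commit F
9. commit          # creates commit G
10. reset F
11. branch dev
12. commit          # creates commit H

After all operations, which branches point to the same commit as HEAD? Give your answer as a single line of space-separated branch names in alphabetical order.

After op 1 (commit): HEAD=main@B [main=B]
After op 2 (branch): HEAD=main@B [feat=B main=B]
After op 3 (reset): HEAD=main@A [feat=B main=A]
After op 4 (merge): HEAD=main@C [feat=B main=C]
After op 5 (commit): HEAD=main@D [feat=B main=D]
After op 6 (merge): HEAD=main@E [feat=B main=E]
After op 7 (checkout): HEAD=feat@B [feat=B main=E]
After op 8 (commit): HEAD=feat@F [feat=F main=E]
After op 9 (commit): HEAD=feat@G [feat=G main=E]
After op 10 (reset): HEAD=feat@F [feat=F main=E]
After op 11 (branch): HEAD=feat@F [dev=F feat=F main=E]
After op 12 (commit): HEAD=feat@H [dev=F feat=H main=E]

Answer: feat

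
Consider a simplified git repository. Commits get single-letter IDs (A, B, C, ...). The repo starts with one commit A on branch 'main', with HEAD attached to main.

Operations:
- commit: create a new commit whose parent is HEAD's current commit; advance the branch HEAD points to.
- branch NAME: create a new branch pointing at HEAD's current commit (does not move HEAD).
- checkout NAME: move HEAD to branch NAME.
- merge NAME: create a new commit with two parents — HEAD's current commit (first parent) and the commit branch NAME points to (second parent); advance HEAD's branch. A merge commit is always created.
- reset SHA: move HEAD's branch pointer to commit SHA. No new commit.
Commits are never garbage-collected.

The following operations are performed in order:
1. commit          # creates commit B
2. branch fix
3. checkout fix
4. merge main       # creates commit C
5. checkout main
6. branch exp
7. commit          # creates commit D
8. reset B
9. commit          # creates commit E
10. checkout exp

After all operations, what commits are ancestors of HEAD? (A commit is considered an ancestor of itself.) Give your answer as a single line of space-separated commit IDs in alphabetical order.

Answer: A B

Derivation:
After op 1 (commit): HEAD=main@B [main=B]
After op 2 (branch): HEAD=main@B [fix=B main=B]
After op 3 (checkout): HEAD=fix@B [fix=B main=B]
After op 4 (merge): HEAD=fix@C [fix=C main=B]
After op 5 (checkout): HEAD=main@B [fix=C main=B]
After op 6 (branch): HEAD=main@B [exp=B fix=C main=B]
After op 7 (commit): HEAD=main@D [exp=B fix=C main=D]
After op 8 (reset): HEAD=main@B [exp=B fix=C main=B]
After op 9 (commit): HEAD=main@E [exp=B fix=C main=E]
After op 10 (checkout): HEAD=exp@B [exp=B fix=C main=E]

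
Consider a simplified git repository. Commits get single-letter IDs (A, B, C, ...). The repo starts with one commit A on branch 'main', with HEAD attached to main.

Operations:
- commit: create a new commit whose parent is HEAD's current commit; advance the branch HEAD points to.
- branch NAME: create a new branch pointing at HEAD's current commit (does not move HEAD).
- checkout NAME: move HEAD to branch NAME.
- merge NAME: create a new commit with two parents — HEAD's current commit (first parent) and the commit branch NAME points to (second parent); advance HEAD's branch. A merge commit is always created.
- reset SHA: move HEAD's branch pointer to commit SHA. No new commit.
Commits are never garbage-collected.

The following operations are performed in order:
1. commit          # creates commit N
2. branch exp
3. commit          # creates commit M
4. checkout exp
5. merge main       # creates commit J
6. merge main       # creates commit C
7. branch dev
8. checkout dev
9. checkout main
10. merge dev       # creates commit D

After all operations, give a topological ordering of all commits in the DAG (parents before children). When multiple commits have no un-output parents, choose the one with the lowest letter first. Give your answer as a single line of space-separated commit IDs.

Answer: A N M J C D

Derivation:
After op 1 (commit): HEAD=main@N [main=N]
After op 2 (branch): HEAD=main@N [exp=N main=N]
After op 3 (commit): HEAD=main@M [exp=N main=M]
After op 4 (checkout): HEAD=exp@N [exp=N main=M]
After op 5 (merge): HEAD=exp@J [exp=J main=M]
After op 6 (merge): HEAD=exp@C [exp=C main=M]
After op 7 (branch): HEAD=exp@C [dev=C exp=C main=M]
After op 8 (checkout): HEAD=dev@C [dev=C exp=C main=M]
After op 9 (checkout): HEAD=main@M [dev=C exp=C main=M]
After op 10 (merge): HEAD=main@D [dev=C exp=C main=D]
commit A: parents=[]
commit C: parents=['J', 'M']
commit D: parents=['M', 'C']
commit J: parents=['N', 'M']
commit M: parents=['N']
commit N: parents=['A']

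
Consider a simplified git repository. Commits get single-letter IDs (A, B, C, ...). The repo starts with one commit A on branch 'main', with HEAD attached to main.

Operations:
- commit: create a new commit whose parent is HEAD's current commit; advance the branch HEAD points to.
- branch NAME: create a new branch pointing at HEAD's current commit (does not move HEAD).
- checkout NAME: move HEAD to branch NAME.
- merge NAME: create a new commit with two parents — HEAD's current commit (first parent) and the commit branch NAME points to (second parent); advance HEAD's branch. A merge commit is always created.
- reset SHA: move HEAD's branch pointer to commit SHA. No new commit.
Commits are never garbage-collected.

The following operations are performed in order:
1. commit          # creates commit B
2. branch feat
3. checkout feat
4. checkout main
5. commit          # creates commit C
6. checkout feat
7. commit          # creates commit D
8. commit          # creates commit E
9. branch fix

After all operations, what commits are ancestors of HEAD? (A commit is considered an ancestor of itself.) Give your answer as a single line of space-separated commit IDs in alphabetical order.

Answer: A B D E

Derivation:
After op 1 (commit): HEAD=main@B [main=B]
After op 2 (branch): HEAD=main@B [feat=B main=B]
After op 3 (checkout): HEAD=feat@B [feat=B main=B]
After op 4 (checkout): HEAD=main@B [feat=B main=B]
After op 5 (commit): HEAD=main@C [feat=B main=C]
After op 6 (checkout): HEAD=feat@B [feat=B main=C]
After op 7 (commit): HEAD=feat@D [feat=D main=C]
After op 8 (commit): HEAD=feat@E [feat=E main=C]
After op 9 (branch): HEAD=feat@E [feat=E fix=E main=C]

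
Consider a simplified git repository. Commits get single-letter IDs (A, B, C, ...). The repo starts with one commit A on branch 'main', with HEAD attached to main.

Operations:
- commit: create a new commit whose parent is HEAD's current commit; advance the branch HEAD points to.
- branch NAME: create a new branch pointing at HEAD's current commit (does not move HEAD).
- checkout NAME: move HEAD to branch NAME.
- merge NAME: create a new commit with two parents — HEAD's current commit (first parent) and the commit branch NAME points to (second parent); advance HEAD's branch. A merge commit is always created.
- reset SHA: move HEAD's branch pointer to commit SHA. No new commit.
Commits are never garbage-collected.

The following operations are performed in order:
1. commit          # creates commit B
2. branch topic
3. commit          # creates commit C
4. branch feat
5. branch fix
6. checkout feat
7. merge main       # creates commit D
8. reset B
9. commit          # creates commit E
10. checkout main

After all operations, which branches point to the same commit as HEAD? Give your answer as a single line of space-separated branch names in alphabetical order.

Answer: fix main

Derivation:
After op 1 (commit): HEAD=main@B [main=B]
After op 2 (branch): HEAD=main@B [main=B topic=B]
After op 3 (commit): HEAD=main@C [main=C topic=B]
After op 4 (branch): HEAD=main@C [feat=C main=C topic=B]
After op 5 (branch): HEAD=main@C [feat=C fix=C main=C topic=B]
After op 6 (checkout): HEAD=feat@C [feat=C fix=C main=C topic=B]
After op 7 (merge): HEAD=feat@D [feat=D fix=C main=C topic=B]
After op 8 (reset): HEAD=feat@B [feat=B fix=C main=C topic=B]
After op 9 (commit): HEAD=feat@E [feat=E fix=C main=C topic=B]
After op 10 (checkout): HEAD=main@C [feat=E fix=C main=C topic=B]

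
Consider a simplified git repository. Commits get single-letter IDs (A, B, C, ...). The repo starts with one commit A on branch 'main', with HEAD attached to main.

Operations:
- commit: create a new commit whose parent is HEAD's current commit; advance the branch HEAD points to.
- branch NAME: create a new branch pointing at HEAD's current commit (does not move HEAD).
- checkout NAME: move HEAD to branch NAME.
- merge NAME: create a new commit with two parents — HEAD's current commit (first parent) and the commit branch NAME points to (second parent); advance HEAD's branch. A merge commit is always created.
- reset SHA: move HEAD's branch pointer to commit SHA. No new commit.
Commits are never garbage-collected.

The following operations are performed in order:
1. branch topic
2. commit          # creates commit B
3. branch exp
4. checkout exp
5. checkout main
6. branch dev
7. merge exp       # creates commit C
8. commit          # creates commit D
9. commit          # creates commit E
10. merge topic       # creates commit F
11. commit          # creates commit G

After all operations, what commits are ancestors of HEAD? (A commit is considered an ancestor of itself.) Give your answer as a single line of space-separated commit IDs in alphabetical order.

After op 1 (branch): HEAD=main@A [main=A topic=A]
After op 2 (commit): HEAD=main@B [main=B topic=A]
After op 3 (branch): HEAD=main@B [exp=B main=B topic=A]
After op 4 (checkout): HEAD=exp@B [exp=B main=B topic=A]
After op 5 (checkout): HEAD=main@B [exp=B main=B topic=A]
After op 6 (branch): HEAD=main@B [dev=B exp=B main=B topic=A]
After op 7 (merge): HEAD=main@C [dev=B exp=B main=C topic=A]
After op 8 (commit): HEAD=main@D [dev=B exp=B main=D topic=A]
After op 9 (commit): HEAD=main@E [dev=B exp=B main=E topic=A]
After op 10 (merge): HEAD=main@F [dev=B exp=B main=F topic=A]
After op 11 (commit): HEAD=main@G [dev=B exp=B main=G topic=A]

Answer: A B C D E F G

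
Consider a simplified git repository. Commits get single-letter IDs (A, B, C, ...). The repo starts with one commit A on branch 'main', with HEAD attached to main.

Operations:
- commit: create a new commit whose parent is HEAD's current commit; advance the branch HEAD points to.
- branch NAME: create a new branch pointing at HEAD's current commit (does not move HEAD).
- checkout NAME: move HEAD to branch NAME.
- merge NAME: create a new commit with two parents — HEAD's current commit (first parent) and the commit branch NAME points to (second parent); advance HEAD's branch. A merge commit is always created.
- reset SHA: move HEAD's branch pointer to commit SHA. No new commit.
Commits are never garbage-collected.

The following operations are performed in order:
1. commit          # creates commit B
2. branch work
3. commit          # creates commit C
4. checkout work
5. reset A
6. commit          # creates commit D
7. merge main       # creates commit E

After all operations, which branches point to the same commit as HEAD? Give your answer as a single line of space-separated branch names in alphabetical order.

Answer: work

Derivation:
After op 1 (commit): HEAD=main@B [main=B]
After op 2 (branch): HEAD=main@B [main=B work=B]
After op 3 (commit): HEAD=main@C [main=C work=B]
After op 4 (checkout): HEAD=work@B [main=C work=B]
After op 5 (reset): HEAD=work@A [main=C work=A]
After op 6 (commit): HEAD=work@D [main=C work=D]
After op 7 (merge): HEAD=work@E [main=C work=E]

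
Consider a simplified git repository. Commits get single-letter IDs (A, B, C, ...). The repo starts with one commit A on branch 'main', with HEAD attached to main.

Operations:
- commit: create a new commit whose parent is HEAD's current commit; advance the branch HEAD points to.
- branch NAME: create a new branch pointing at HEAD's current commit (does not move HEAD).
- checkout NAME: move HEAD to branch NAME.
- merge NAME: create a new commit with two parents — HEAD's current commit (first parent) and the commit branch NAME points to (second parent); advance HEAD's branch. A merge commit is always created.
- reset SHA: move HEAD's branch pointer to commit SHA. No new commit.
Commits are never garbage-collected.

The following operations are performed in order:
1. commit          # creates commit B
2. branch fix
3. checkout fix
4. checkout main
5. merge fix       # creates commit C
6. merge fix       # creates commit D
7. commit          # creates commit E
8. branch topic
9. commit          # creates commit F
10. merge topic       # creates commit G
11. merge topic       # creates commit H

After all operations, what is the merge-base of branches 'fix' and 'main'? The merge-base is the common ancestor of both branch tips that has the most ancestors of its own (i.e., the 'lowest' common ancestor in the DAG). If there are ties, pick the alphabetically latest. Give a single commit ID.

After op 1 (commit): HEAD=main@B [main=B]
After op 2 (branch): HEAD=main@B [fix=B main=B]
After op 3 (checkout): HEAD=fix@B [fix=B main=B]
After op 4 (checkout): HEAD=main@B [fix=B main=B]
After op 5 (merge): HEAD=main@C [fix=B main=C]
After op 6 (merge): HEAD=main@D [fix=B main=D]
After op 7 (commit): HEAD=main@E [fix=B main=E]
After op 8 (branch): HEAD=main@E [fix=B main=E topic=E]
After op 9 (commit): HEAD=main@F [fix=B main=F topic=E]
After op 10 (merge): HEAD=main@G [fix=B main=G topic=E]
After op 11 (merge): HEAD=main@H [fix=B main=H topic=E]
ancestors(fix=B): ['A', 'B']
ancestors(main=H): ['A', 'B', 'C', 'D', 'E', 'F', 'G', 'H']
common: ['A', 'B']

Answer: B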